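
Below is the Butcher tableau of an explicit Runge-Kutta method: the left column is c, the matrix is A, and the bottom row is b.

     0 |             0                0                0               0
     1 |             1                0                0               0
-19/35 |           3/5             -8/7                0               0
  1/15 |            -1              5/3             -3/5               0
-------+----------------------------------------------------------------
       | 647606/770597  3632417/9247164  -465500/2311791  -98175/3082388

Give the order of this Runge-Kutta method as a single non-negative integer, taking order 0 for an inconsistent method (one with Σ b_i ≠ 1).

b = (647606/770597, 3632417/9247164, -465500/2311791, -98175/3082388)
c = (0, 1, -19/35, 1/15)
Ac = (0, 0, -8/7, 1046/525)
Σ b_i: 647606/770597·1 + 3632417/9247164·1 + (-465500/2311791)·1 + (-98175/3082388)·1 = 1 ✓
b·c: 3632417/9247164·1 + (-465500/2311791)·(-19/35) + (-98175/3082388)·1/15 = 1/2 ✓
b·c²: 3632417/9247164·1 + (-465500/2311791)·361/1225 + (-98175/3082388)·1/225 = 1/3 ✓
b·Ac: (-465500/2311791)·(-8/7) + (-98175/3082388)·1046/525 = 1/6 ✓
b·c³: 3632417/9247164·1 + (-465500/2311791)·(-6859/42875) + (-98175/3082388)·1/3375 = 206335831/485476110 ≠ 1/4 ⇒ order 3.
b·(c∘Ac): (-465500/2311791)·152/245 + (-98175/3082388)·1046/7875 = -995267/7705970 ≠ 1/8
b·Ac²: (-465500/2311791)·(-8/7) + (-98175/3082388)·27376/18375 = 14780516/80912685 ≠ 1/12
b·A²c: (-98175/3082388)·24/35 = -16830/770597 ≠ 1/24

3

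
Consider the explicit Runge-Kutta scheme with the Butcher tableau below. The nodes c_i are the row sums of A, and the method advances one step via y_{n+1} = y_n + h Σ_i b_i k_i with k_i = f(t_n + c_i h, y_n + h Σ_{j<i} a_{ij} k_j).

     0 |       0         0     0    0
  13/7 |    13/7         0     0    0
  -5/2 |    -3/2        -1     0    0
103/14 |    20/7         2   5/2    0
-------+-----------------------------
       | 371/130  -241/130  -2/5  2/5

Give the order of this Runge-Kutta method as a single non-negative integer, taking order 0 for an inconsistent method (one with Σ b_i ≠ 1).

2

b = (371/130, -241/130, -2/5, 2/5)
c = (0, 13/7, -5/2, 103/14)
Ac = (0, 0, -13/7, -71/28)
Σ b_i: 371/130·1 + (-241/130)·1 + (-2/5)·1 + 2/5·1 = 1 ✓
b·c: (-241/130)·13/7 + (-2/5)·(-5/2) + 2/5·103/14 = 1/2 ✓
b·c²: (-241/130)·169/49 + (-2/5)·25/4 + 2/5·10609/196 = 893/70 ≠ 1/3 ⇒ order 2.
b·Ac: (-2/5)·(-13/7) + 2/5·(-71/28) = -19/70 ≠ 1/6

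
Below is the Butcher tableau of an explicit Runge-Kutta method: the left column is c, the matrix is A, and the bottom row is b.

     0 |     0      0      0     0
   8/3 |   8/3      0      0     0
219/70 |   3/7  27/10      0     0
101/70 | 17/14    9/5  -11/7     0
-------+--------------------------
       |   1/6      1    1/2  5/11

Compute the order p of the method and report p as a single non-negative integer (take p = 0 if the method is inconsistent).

0

b = (1/6, 1, 1/2, 5/11)
c = (0, 8/3, 219/70, 101/70)
Ac = (0, 0, 36/5, -57/490)
Σ b_i: 1/6·1 + 1·1 + 1/2·1 + 5/11·1 = 70/33 ≠ 1 ⇒ order 0.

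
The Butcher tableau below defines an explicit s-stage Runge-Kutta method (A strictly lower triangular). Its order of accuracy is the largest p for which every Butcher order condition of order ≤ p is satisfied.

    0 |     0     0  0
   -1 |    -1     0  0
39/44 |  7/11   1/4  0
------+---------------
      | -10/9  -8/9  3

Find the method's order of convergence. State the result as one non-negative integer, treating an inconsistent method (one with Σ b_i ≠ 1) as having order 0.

1

b = (-10/9, -8/9, 3)
c = (0, -1, 39/44)
Ac = (0, 0, -1/4)
Σ b_i: (-10/9)·1 + (-8/9)·1 + 3·1 = 1 ✓
b·c: (-8/9)·(-1) + 3·39/44 = 1405/396 ≠ 1/2 ⇒ order 1.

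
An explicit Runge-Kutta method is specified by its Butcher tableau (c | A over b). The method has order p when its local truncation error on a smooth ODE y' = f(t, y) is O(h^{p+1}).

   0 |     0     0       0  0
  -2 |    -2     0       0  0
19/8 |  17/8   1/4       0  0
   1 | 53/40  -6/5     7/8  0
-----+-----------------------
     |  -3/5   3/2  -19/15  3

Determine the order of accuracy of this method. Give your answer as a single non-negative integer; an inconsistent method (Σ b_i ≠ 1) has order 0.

0

b = (-3/5, 3/2, -19/15, 3)
c = (0, -2, 19/8, 1)
Ac = (0, 0, -1/2, 1433/320)
Σ b_i: (-3/5)·1 + 3/2·1 + (-19/15)·1 + 3·1 = 79/30 ≠ 1 ⇒ order 0.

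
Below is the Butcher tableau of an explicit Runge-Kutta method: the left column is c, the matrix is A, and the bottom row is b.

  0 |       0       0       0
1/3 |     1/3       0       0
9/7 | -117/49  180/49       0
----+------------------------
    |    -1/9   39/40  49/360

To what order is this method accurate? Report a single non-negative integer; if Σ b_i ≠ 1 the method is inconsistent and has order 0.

b = (-1/9, 39/40, 49/360)
c = (0, 1/3, 9/7)
Ac = (0, 0, 60/49)
Σ b_i: (-1/9)·1 + 39/40·1 + 49/360·1 = 1 ✓
b·c: 39/40·1/3 + 49/360·9/7 = 1/2 ✓
b·c²: 39/40·1/9 + 49/360·81/49 = 1/3 ✓
b·Ac: 49/360·60/49 = 1/6 ✓; 3 stages ⇒ order 3.

3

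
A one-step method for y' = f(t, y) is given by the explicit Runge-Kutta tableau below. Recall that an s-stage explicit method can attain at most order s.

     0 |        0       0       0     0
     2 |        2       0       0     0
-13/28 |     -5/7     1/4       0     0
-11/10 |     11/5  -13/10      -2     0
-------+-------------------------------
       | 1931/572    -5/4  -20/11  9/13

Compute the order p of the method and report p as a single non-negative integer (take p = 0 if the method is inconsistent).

1

b = (1931/572, -5/4, -20/11, 9/13)
c = (0, 2, -13/28, -11/10)
Ac = (0, 0, 1/2, -117/70)
Σ b_i: 1931/572·1 + (-5/4)·1 + (-20/11)·1 + 9/13·1 = 1 ✓
b·c: (-5/4)·2 + (-20/11)·(-13/28) + 9/13·(-11/10) = -12099/5005 ≠ 1/2 ⇒ order 1.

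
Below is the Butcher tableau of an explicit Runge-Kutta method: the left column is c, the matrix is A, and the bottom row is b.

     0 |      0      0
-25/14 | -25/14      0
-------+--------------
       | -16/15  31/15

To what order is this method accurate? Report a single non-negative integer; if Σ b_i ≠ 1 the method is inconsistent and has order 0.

b = (-16/15, 31/15)
c = (0, -25/14)
Σ b_i: (-16/15)·1 + 31/15·1 = 1 ✓
b·c: 31/15·(-25/14) = -155/42 ≠ 1/2 ⇒ order 1.

1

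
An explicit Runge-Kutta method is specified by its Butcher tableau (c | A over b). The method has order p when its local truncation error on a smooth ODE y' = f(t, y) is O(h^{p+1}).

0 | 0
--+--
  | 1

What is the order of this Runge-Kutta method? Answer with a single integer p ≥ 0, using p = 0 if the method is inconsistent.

b = (1)
c = (0)
Σ b_i: 1·1 = 1 ✓; 1 stage ⇒ order 1.

1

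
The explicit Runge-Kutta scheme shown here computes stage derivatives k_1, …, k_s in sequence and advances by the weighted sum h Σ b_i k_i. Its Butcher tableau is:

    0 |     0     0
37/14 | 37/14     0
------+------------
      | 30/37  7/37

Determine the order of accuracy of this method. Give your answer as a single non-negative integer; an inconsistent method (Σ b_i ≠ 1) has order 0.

b = (30/37, 7/37)
c = (0, 37/14)
Σ b_i: 30/37·1 + 7/37·1 = 1 ✓
b·c: 7/37·37/14 = 1/2 ✓; 2 stages ⇒ order 2.

2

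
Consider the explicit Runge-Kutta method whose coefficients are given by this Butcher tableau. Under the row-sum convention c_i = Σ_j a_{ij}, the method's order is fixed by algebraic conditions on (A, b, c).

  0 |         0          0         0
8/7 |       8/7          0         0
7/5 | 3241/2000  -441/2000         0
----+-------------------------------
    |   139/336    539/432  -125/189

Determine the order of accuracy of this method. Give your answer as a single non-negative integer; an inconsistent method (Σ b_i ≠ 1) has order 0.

b = (139/336, 539/432, -125/189)
c = (0, 8/7, 7/5)
Ac = (0, 0, -63/250)
Σ b_i: 139/336·1 + 539/432·1 + (-125/189)·1 = 1 ✓
b·c: 539/432·8/7 + (-125/189)·7/5 = 1/2 ✓
b·c²: 539/432·64/49 + (-125/189)·49/25 = 1/3 ✓
b·Ac: (-125/189)·(-63/250) = 1/6 ✓; 3 stages ⇒ order 3.

3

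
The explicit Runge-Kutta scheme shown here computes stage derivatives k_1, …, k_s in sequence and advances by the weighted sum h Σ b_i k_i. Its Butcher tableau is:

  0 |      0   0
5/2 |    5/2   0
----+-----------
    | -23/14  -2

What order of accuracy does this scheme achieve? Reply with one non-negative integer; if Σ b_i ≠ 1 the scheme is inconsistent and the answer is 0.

0

b = (-23/14, -2)
c = (0, 5/2)
Σ b_i: (-23/14)·1 + (-2)·1 = -51/14 ≠ 1 ⇒ order 0.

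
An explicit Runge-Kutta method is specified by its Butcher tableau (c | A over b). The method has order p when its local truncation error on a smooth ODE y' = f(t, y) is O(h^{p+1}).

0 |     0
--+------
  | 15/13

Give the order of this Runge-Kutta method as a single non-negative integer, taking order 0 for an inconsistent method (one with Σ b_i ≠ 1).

0

b = (15/13)
c = (0)
Σ b_i: 15/13·1 = 15/13 ≠ 1 ⇒ order 0.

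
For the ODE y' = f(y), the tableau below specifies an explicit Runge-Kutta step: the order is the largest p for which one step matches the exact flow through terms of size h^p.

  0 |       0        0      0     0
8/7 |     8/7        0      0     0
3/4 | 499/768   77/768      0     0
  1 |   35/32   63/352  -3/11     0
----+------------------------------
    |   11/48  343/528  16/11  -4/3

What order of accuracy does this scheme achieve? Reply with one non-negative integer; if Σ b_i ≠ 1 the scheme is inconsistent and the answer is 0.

4

b = (11/48, 343/528, 16/11, -4/3)
c = (0, 8/7, 3/4, 1)
Ac = (0, 0, 11/96, 0)
Σ b_i: 11/48·1 + 343/528·1 + 16/11·1 + (-4/3)·1 = 1 ✓
b·c: 343/528·8/7 + 16/11·3/4 + (-4/3)·1 = 1/2 ✓
b·c²: 343/528·64/49 + 16/11·9/16 + (-4/3)·1 = 1/3 ✓
b·Ac: 16/11·11/96 = 1/6 ✓
b·c³: 343/528·512/343 + 16/11·27/64 + (-4/3)·1 = 1/4 ✓
b·(c∘Ac): 16/11·11/128 = 1/8 ✓
b·Ac²: 16/11·11/84 + (-4/3)·9/112 = 1/12 ✓
b·A²c: (-4/3)·(-1/32) = 1/24 ✓; 4 stages ⇒ order 4.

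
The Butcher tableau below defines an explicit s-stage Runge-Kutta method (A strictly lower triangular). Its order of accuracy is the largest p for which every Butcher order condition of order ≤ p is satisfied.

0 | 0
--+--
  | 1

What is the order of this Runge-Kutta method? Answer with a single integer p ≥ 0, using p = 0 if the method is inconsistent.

1

b = (1)
c = (0)
Σ b_i: 1·1 = 1 ✓; 1 stage ⇒ order 1.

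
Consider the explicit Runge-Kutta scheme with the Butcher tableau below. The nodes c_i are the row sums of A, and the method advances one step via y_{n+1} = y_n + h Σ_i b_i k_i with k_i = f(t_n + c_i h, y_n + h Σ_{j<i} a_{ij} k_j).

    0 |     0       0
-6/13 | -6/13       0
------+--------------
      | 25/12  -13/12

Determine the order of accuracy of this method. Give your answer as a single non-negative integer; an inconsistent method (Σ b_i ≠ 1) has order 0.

b = (25/12, -13/12)
c = (0, -6/13)
Σ b_i: 25/12·1 + (-13/12)·1 = 1 ✓
b·c: (-13/12)·(-6/13) = 1/2 ✓; 2 stages ⇒ order 2.

2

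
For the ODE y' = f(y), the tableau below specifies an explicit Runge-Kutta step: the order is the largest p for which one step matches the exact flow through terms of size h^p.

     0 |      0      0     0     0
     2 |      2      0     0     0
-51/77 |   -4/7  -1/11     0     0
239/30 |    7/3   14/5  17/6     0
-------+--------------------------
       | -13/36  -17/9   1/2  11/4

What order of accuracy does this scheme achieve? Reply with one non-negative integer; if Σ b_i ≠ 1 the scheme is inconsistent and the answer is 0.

b = (-13/36, -17/9, 1/2, 11/4)
c = (0, 2, -51/77, 239/30)
Ac = (0, 0, -2/11, 2867/770)
Σ b_i: (-13/36)·1 + (-17/9)·1 + 1/2·1 + 11/4·1 = 1 ✓
b·c: (-17/9)·2 + 1/2·(-51/77) + 11/4·239/30 = 493399/27720 ≠ 1/2 ⇒ order 1.

1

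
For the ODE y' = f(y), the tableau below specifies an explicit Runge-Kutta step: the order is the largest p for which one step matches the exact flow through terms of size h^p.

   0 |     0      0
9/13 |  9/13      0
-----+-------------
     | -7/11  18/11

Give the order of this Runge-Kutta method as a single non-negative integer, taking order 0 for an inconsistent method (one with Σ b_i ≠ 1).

b = (-7/11, 18/11)
c = (0, 9/13)
Σ b_i: (-7/11)·1 + 18/11·1 = 1 ✓
b·c: 18/11·9/13 = 162/143 ≠ 1/2 ⇒ order 1.

1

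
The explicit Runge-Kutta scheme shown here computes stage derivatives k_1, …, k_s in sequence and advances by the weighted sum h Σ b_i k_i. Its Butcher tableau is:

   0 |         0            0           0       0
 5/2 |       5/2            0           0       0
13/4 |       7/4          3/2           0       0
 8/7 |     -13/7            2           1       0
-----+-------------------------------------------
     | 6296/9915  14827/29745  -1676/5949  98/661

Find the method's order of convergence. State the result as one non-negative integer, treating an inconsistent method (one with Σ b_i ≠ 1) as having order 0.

3

b = (6296/9915, 14827/29745, -1676/5949, 98/661)
c = (0, 5/2, 13/4, 8/7)
Ac = (0, 0, 15/4, 33/4)
Σ b_i: 6296/9915·1 + 14827/29745·1 + (-1676/5949)·1 + 98/661·1 = 1 ✓
b·c: 14827/29745·5/2 + (-1676/5949)·13/4 + 98/661·8/7 = 1/2 ✓
b·c²: 14827/29745·25/4 + (-1676/5949)·169/16 + 98/661·64/49 = 1/3 ✓
b·Ac: (-1676/5949)·15/4 + 98/661·33/4 = 1/6 ✓
b·c³: 14827/29745·125/8 + (-1676/5949)·2197/64 + 98/661·512/343 = -368965/222096 ≠ 1/4 ⇒ order 3.
b·(c∘Ac): (-1676/5949)·195/16 + 98/661·66/7 = -16147/7932 ≠ 1/8
b·Ac²: (-1676/5949)·75/8 + 98/661·369/16 = 12343/15864 ≠ 1/12
b·A²c: 98/661·15/4 = 735/1322 ≠ 1/24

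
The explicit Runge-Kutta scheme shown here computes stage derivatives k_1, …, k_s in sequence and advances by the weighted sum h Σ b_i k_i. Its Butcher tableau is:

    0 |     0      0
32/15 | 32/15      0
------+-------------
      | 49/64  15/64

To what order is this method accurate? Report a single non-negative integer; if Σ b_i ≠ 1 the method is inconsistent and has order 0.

2

b = (49/64, 15/64)
c = (0, 32/15)
Σ b_i: 49/64·1 + 15/64·1 = 1 ✓
b·c: 15/64·32/15 = 1/2 ✓; 2 stages ⇒ order 2.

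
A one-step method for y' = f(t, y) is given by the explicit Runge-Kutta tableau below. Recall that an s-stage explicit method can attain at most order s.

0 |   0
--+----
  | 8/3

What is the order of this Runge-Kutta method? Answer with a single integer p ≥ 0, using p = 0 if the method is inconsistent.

b = (8/3)
c = (0)
Σ b_i: 8/3·1 = 8/3 ≠ 1 ⇒ order 0.

0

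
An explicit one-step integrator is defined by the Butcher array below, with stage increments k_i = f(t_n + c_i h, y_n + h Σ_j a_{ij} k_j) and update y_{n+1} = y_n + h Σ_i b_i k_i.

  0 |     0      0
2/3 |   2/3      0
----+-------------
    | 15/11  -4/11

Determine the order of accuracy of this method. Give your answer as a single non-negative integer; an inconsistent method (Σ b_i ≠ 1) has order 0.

1

b = (15/11, -4/11)
c = (0, 2/3)
Σ b_i: 15/11·1 + (-4/11)·1 = 1 ✓
b·c: (-4/11)·2/3 = -8/33 ≠ 1/2 ⇒ order 1.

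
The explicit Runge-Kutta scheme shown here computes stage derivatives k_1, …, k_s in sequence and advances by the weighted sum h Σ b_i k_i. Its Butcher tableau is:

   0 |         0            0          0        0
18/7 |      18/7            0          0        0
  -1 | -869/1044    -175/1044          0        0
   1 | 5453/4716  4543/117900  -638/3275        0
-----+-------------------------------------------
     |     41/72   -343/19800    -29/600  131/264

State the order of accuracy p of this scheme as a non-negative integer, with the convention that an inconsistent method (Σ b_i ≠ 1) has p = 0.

b = (41/72, -343/19800, -29/600, 131/264)
c = (0, 18/7, -1, 1)
Ac = (0, 0, -25/58, 77/262)
Σ b_i: 41/72·1 + (-343/19800)·1 + (-29/600)·1 + 131/264·1 = 1 ✓
b·c: (-343/19800)·18/7 + (-29/600)·(-1) + 131/264·1 = 1/2 ✓
b·c²: (-343/19800)·324/49 + (-29/600)·1 + 131/264·1 = 1/3 ✓
b·Ac: (-29/600)·(-25/58) + 131/264·77/262 = 1/6 ✓
b·c³: (-343/19800)·5832/343 + (-29/600)·(-1) + 131/264·1 = 1/4 ✓
b·(c∘Ac): (-29/600)·25/58 + 131/264·77/262 = 1/8 ✓
b·Ac²: (-29/600)·(-225/203) + 131/264·55/917 = 1/12 ✓
b·A²c: 131/264·11/131 = 1/24 ✓; 4 stages ⇒ order 4.

4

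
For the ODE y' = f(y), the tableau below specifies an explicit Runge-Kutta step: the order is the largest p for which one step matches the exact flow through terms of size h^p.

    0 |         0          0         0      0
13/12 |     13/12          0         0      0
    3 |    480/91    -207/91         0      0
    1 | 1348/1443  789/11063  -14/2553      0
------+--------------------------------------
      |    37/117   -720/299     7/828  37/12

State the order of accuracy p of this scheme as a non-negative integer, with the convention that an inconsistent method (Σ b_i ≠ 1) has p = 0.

b = (37/117, -720/299, 7/828, 37/12)
c = (0, 13/12, 3, 1)
Ac = (0, 0, -69/28, 9/148)
Σ b_i: 37/117·1 + (-720/299)·1 + 7/828·1 + 37/12·1 = 1 ✓
b·c: (-720/299)·13/12 + 7/828·3 + 37/12·1 = 1/2 ✓
b·c²: (-720/299)·169/144 + 7/828·9 + 37/12·1 = 1/3 ✓
b·Ac: 7/828·(-69/28) + 37/12·9/148 = 1/6 ✓
b·c³: (-720/299)·2197/1728 + 7/828·27 + 37/12·1 = 1/4 ✓
b·(c∘Ac): 7/828·(-207/28) + 37/12·9/148 = 1/8 ✓
b·Ac²: 7/828·(-299/112) + 37/12·61/1776 = 1/12 ✓
b·A²c: 37/12·1/74 = 1/24 ✓; 4 stages ⇒ order 4.

4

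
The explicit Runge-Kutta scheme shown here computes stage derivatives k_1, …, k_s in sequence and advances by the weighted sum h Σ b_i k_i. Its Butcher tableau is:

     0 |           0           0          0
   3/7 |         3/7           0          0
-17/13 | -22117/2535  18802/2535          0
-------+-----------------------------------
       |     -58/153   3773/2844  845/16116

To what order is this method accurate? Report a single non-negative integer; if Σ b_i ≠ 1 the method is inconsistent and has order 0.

3

b = (-58/153, 3773/2844, 845/16116)
c = (0, 3/7, -17/13)
Ac = (0, 0, 2686/845)
Σ b_i: (-58/153)·1 + 3773/2844·1 + 845/16116·1 = 1 ✓
b·c: 3773/2844·3/7 + 845/16116·(-17/13) = 1/2 ✓
b·c²: 3773/2844·9/49 + 845/16116·289/169 = 1/3 ✓
b·Ac: 845/16116·2686/845 = 1/6 ✓; 3 stages ⇒ order 3.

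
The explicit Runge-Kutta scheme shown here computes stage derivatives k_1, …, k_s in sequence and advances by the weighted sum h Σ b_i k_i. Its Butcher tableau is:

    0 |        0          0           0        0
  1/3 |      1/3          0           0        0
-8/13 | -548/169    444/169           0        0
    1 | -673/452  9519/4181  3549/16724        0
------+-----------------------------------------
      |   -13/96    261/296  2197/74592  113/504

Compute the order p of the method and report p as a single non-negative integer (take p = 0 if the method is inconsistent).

4

b = (-13/96, 261/296, 2197/74592, 113/504)
c = (0, 1/3, -8/13, 1)
Ac = (0, 0, 148/169, 71/113)
Σ b_i: (-13/96)·1 + 261/296·1 + 2197/74592·1 + 113/504·1 = 1 ✓
b·c: 261/296·1/3 + 2197/74592·(-8/13) + 113/504·1 = 1/2 ✓
b·c²: 261/296·1/9 + 2197/74592·64/169 + 113/504·1 = 1/3 ✓
b·Ac: 2197/74592·148/169 + 113/504·71/113 = 1/6 ✓
b·c³: 261/296·1/27 + 2197/74592·(-512/2197) + 113/504·1 = 1/4 ✓
b·(c∘Ac): 2197/74592·(-1184/2197) + 113/504·71/113 = 1/8 ✓
b·Ac²: 2197/74592·148/507 + 113/504·1/3 = 1/12 ✓
b·A²c: 113/504·21/113 = 1/24 ✓; 4 stages ⇒ order 4.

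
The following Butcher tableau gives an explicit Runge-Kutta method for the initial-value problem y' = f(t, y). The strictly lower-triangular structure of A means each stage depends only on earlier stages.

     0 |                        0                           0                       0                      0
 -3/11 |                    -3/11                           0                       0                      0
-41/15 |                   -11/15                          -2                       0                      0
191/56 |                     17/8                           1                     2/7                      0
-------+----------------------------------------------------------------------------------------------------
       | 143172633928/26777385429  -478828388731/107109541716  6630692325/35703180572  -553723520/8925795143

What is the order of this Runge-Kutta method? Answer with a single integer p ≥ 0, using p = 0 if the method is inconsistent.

b = (143172633928/26777385429, -478828388731/107109541716, 6630692325/35703180572, -553723520/8925795143)
c = (0, -3/11, -41/15, 191/56)
Ac = (0, 0, 6/11, -1217/1155)
Σ b_i: 143172633928/26777385429·1 + (-478828388731/107109541716)·1 + 6630692325/35703180572·1 + (-553723520/8925795143)·1 = 1 ✓
b·c: (-478828388731/107109541716)·(-3/11) + 6630692325/35703180572·(-41/15) + (-553723520/8925795143)·191/56 = 1/2 ✓
b·c²: (-478828388731/107109541716)·9/121 + 6630692325/35703180572·1681/225 + (-553723520/8925795143)·36481/3136 = 1/3 ✓
b·Ac: 6630692325/35703180572·6/11 + (-553723520/8925795143)·(-1217/1155) = 1/6 ✓
b·c³: (-478828388731/107109541716)·(-27/1331) + 6630692325/35703180572·(-68921/3375) + (-553723520/8925795143)·6967871/175616 = -762465073681967/123711520681980 ≠ 1/4 ⇒ order 3.
b·(c∘Ac): 6630692325/35703180572·(-82/55) + (-553723520/8925795143)·(-232447/64680) = -31776897467/589102479438 ≠ 1/8
b·Ac²: 6630692325/35703180572·(-18/121) + (-553723520/8925795143)·420977/190575 = -132278582353/803321562870 ≠ 1/12
b·A²c: (-553723520/8925795143)·12/77 = -949240320/98183746573 ≠ 1/24

3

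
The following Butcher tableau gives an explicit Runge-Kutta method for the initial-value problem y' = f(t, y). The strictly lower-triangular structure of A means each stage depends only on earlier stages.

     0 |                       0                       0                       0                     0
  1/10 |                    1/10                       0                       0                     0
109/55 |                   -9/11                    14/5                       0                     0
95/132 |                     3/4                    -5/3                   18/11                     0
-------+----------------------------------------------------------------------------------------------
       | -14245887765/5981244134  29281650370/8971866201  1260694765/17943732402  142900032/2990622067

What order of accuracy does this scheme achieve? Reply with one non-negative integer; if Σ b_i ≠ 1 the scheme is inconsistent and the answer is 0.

b = (-14245887765/5981244134, 29281650370/8971866201, 1260694765/17943732402, 142900032/2990622067)
c = (0, 1/10, 109/55, 95/132)
Ac = (0, 0, 7/25, 11167/3630)
Σ b_i: (-14245887765/5981244134)·1 + 29281650370/8971866201·1 + 1260694765/17943732402·1 + 142900032/2990622067·1 = 1 ✓
b·c: 29281650370/8971866201·1/10 + 1260694765/17943732402·109/55 + 142900032/2990622067·95/132 = 1/2 ✓
b·c²: 29281650370/8971866201·1/100 + 1260694765/17943732402·11881/3025 + 142900032/2990622067·9025/17424 = 1/3 ✓
b·Ac: 1260694765/17943732402·7/25 + 142900032/2990622067·11167/3630 = 1/6 ✓
b·c³: 29281650370/8971866201·1/1000 + 1260694765/17943732402·1295029/166375 + 142900032/2990622067·857375/2299968 = 1528675908973/2691559860300 ≠ 1/4 ⇒ order 3.
b·(c∘Ac): 1260694765/17943732402·763/1375 + 142900032/2990622067·212173/95832 = 238137490113/1644842136850 ≠ 1/8
b·Ac²: 1260694765/17943732402·7/250 + 142900032/2990622067·2559641/399300 = 3042330243253/9869052821100 ≠ 1/12
b·A²c: 142900032/2990622067·126/275 = 1636854912/74765551675 ≠ 1/24

3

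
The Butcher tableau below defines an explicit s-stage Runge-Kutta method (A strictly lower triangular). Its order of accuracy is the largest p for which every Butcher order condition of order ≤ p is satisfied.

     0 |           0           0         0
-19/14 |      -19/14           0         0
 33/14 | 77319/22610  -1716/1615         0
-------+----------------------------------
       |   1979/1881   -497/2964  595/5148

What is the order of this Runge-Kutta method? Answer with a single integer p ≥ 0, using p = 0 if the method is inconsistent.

b = (1979/1881, -497/2964, 595/5148)
c = (0, -19/14, 33/14)
Ac = (0, 0, 858/595)
Σ b_i: 1979/1881·1 + (-497/2964)·1 + 595/5148·1 = 1 ✓
b·c: (-497/2964)·(-19/14) + 595/5148·33/14 = 1/2 ✓
b·c²: (-497/2964)·361/196 + 595/5148·1089/196 = 1/3 ✓
b·Ac: 595/5148·858/595 = 1/6 ✓; 3 stages ⇒ order 3.

3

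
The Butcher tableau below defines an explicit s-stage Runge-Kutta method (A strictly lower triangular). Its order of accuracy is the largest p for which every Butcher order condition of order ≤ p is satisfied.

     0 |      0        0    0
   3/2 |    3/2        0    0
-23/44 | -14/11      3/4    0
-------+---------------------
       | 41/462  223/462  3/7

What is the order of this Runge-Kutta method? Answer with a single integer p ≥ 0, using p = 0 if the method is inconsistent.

2

b = (41/462, 223/462, 3/7)
c = (0, 3/2, -23/44)
Ac = (0, 0, 9/8)
Σ b_i: 41/462·1 + 223/462·1 + 3/7·1 = 1 ✓
b·c: 223/462·3/2 + 3/7·(-23/44) = 1/2 ✓
b·c²: 223/462·9/4 + 3/7·529/1936 = 16305/13552 ≠ 1/3 ⇒ order 2.
b·Ac: 3/7·9/8 = 27/56 ≠ 1/6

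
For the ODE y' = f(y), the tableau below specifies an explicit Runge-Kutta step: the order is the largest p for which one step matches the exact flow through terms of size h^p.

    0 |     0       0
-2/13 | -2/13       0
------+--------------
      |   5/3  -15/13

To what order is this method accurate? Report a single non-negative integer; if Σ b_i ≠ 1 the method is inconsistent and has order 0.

b = (5/3, -15/13)
c = (0, -2/13)
Σ b_i: 5/3·1 + (-15/13)·1 = 20/39 ≠ 1 ⇒ order 0.

0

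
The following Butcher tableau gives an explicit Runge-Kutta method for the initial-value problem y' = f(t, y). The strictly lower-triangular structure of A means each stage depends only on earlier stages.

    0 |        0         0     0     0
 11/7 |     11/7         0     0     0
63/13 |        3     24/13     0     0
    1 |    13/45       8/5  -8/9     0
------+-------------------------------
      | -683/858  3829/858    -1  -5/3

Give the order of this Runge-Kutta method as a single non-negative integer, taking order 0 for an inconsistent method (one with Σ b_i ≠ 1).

b = (-683/858, 3829/858, -1, -5/3)
c = (0, 11/7, 63/13, 1)
Ac = (0, 0, 264/91, -816/455)
Σ b_i: (-683/858)·1 + 3829/858·1 + (-1)·1 + (-5/3)·1 = 1 ✓
b·c: 3829/858·11/7 + (-1)·63/13 + (-5/3)·1 = 1/2 ✓
b·c²: 3829/858·121/49 + (-1)·3969/169 + (-5/3)·1 = -100307/7098 ≠ 1/3 ⇒ order 2.
b·Ac: (-1)·264/91 + (-5/3)·(-816/455) = 8/91 ≠ 1/6

2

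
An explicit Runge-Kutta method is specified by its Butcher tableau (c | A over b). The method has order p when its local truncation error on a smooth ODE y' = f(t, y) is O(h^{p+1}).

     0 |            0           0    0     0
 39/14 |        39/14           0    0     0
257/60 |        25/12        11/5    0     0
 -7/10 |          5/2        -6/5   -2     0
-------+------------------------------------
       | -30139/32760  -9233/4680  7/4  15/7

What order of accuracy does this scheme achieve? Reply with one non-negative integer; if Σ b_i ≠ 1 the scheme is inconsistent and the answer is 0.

2

b = (-30139/32760, -9233/4680, 7/4, 15/7)
c = (0, 39/14, 257/60, -7/10)
Ac = (0, 0, 429/70, -2501/210)
Σ b_i: (-30139/32760)·1 + (-9233/4680)·1 + 7/4·1 + 15/7·1 = 1 ✓
b·c: (-9233/4680)·39/14 + 7/4·257/60 + 15/7·(-7/10) = 1/2 ✓
b·c²: (-9233/4680)·1521/196 + 7/4·66049/3600 + 15/7·49/100 = 1799011/100800 ≠ 1/3 ⇒ order 2.
b·Ac: 7/4·429/70 + 15/7·(-2501/210) = -28999/1960 ≠ 1/6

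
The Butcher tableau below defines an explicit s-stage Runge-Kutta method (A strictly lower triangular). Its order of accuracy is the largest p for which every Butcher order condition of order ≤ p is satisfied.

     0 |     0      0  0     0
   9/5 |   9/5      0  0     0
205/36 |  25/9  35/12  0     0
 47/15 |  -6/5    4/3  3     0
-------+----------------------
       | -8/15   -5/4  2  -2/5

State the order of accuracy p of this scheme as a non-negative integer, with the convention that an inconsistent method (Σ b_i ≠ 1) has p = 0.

0

b = (-8/15, -5/4, 2, -2/5)
c = (0, 9/5, 205/36, 47/15)
Ac = (0, 0, 21/4, 1169/60)
Σ b_i: (-8/15)·1 + (-5/4)·1 + 2·1 + (-2/5)·1 = -11/60 ≠ 1 ⇒ order 0.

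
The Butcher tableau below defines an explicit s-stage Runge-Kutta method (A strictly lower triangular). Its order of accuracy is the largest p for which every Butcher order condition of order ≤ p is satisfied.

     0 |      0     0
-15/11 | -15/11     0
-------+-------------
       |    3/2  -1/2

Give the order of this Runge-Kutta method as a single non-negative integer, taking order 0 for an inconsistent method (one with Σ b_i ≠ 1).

b = (3/2, -1/2)
c = (0, -15/11)
Σ b_i: 3/2·1 + (-1/2)·1 = 1 ✓
b·c: (-1/2)·(-15/11) = 15/22 ≠ 1/2 ⇒ order 1.

1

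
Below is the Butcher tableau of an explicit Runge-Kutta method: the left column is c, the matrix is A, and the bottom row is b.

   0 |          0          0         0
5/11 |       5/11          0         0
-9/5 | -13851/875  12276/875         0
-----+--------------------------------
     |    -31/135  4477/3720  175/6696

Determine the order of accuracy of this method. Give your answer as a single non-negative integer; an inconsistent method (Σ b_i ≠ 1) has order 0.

b = (-31/135, 4477/3720, 175/6696)
c = (0, 5/11, -9/5)
Ac = (0, 0, 1116/175)
Σ b_i: (-31/135)·1 + 4477/3720·1 + 175/6696·1 = 1 ✓
b·c: 4477/3720·5/11 + 175/6696·(-9/5) = 1/2 ✓
b·c²: 4477/3720·25/121 + 175/6696·81/25 = 1/3 ✓
b·Ac: 175/6696·1116/175 = 1/6 ✓; 3 stages ⇒ order 3.

3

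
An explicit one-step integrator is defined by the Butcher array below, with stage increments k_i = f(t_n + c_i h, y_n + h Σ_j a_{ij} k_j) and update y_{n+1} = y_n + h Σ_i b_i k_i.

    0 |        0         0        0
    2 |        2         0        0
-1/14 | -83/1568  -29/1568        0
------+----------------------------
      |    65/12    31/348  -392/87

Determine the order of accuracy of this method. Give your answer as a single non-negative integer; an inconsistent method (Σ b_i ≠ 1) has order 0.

3

b = (65/12, 31/348, -392/87)
c = (0, 2, -1/14)
Ac = (0, 0, -29/784)
Σ b_i: 65/12·1 + 31/348·1 + (-392/87)·1 = 1 ✓
b·c: 31/348·2 + (-392/87)·(-1/14) = 1/2 ✓
b·c²: 31/348·4 + (-392/87)·1/196 = 1/3 ✓
b·Ac: (-392/87)·(-29/784) = 1/6 ✓; 3 stages ⇒ order 3.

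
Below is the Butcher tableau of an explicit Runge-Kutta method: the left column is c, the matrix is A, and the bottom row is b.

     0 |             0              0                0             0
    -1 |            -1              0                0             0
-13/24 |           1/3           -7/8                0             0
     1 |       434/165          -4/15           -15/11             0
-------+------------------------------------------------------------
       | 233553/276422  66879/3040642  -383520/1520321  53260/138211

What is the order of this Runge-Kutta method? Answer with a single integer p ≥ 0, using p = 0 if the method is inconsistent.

b = (233553/276422, 66879/3040642, -383520/1520321, 53260/138211)
c = (0, -1, -13/24, 1)
Ac = (0, 0, 7/8, 1327/1320)
Σ b_i: 233553/276422·1 + 66879/3040642·1 + (-383520/1520321)·1 + 53260/138211·1 = 1 ✓
b·c: 66879/3040642·(-1) + (-383520/1520321)·(-13/24) + 53260/138211·1 = 1/2 ✓
b·c²: 66879/3040642·1 + (-383520/1520321)·169/576 + 53260/138211·1 = 1/3 ✓
b·Ac: (-383520/1520321)·7/8 + 53260/138211·1327/1320 = 1/6 ✓
b·c³: 66879/3040642·(-1) + (-383520/1520321)·(-2197/13824) + 53260/138211·1 = 8029597/19902384 ≠ 1/4 ⇒ order 3.
b·(c∘Ac): (-383520/1520321)·(-91/192) + 53260/138211·1327/1320 = 2312218/4560963 ≠ 1/8
b·Ac²: (-383520/1520321)·(-7/8) + 53260/138211·(-2347/3520) = -80071/2211376 ≠ 1/12
b·A²c: 53260/138211·(-105/88) = -1398075/3040642 ≠ 1/24

3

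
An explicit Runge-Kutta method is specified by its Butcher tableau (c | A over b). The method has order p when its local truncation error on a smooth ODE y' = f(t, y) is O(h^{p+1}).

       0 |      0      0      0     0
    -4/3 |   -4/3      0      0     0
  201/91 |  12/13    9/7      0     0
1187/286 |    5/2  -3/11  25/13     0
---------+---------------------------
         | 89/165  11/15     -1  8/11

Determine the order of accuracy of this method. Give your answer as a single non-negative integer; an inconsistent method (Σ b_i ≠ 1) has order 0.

b = (89/165, 11/15, -1, 8/11)
c = (0, -4/3, 201/91, 1187/286)
Ac = (0, 0, -12/7, 60007/13013)
Σ b_i: 89/165·1 + 11/15·1 + (-1)·1 + 8/11·1 = 1 ✓
b·c: 11/15·(-4/3) + (-1)·201/91 + 8/11·1187/286 = -83309/495495 ≠ 1/2 ⇒ order 1.

1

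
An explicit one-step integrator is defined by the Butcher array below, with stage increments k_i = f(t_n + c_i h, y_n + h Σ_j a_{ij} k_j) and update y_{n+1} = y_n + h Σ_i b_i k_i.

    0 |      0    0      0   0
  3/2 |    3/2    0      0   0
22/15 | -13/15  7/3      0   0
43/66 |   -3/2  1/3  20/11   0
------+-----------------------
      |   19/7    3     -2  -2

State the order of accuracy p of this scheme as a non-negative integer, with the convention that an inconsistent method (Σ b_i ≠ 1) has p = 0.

b = (19/7, 3, -2, -2)
c = (0, 3/2, 22/15, 43/66)
Ac = (0, 0, 7/2, 19/6)
Σ b_i: 19/7·1 + 3·1 + (-2)·1 + (-2)·1 = 12/7 ≠ 1 ⇒ order 0.

0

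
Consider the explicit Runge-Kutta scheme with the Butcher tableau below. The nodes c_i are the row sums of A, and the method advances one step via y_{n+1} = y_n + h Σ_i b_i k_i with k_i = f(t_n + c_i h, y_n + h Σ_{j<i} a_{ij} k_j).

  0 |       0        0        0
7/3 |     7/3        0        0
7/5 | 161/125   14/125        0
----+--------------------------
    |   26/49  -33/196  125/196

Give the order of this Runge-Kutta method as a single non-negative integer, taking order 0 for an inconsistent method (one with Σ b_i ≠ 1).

3

b = (26/49, -33/196, 125/196)
c = (0, 7/3, 7/5)
Ac = (0, 0, 98/375)
Σ b_i: 26/49·1 + (-33/196)·1 + 125/196·1 = 1 ✓
b·c: (-33/196)·7/3 + 125/196·7/5 = 1/2 ✓
b·c²: (-33/196)·49/9 + 125/196·49/25 = 1/3 ✓
b·Ac: 125/196·98/375 = 1/6 ✓; 3 stages ⇒ order 3.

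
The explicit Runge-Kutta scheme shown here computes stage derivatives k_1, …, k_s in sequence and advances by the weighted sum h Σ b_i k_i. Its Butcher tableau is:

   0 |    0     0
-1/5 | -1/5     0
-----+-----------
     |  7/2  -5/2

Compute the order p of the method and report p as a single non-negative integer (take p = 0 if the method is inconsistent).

b = (7/2, -5/2)
c = (0, -1/5)
Σ b_i: 7/2·1 + (-5/2)·1 = 1 ✓
b·c: (-5/2)·(-1/5) = 1/2 ✓; 2 stages ⇒ order 2.

2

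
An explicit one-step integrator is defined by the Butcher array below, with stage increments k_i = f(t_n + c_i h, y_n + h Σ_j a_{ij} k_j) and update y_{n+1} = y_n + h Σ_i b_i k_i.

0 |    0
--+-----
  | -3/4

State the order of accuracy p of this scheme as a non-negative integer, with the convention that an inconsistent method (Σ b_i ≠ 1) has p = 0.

0

b = (-3/4)
c = (0)
Σ b_i: (-3/4)·1 = -3/4 ≠ 1 ⇒ order 0.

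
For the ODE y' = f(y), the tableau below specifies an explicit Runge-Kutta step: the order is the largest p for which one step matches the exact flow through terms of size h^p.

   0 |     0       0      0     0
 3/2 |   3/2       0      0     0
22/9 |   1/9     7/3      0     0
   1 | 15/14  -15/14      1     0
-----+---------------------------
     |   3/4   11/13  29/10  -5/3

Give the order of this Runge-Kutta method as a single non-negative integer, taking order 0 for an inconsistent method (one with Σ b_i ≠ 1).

b = (3/4, 11/13, 29/10, -5/3)
c = (0, 3/2, 22/9, 1)
Ac = (0, 0, 7/2, 211/252)
Σ b_i: 3/4·1 + 11/13·1 + 29/10·1 + (-5/3)·1 = 2207/780 ≠ 1 ⇒ order 0.

0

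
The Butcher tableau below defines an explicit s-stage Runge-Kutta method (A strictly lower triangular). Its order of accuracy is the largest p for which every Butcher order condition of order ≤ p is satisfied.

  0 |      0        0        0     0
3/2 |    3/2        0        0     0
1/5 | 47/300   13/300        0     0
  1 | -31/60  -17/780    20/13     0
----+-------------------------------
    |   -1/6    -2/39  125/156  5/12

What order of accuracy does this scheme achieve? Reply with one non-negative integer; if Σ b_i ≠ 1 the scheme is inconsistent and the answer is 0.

b = (-1/6, -2/39, 125/156, 5/12)
c = (0, 3/2, 1/5, 1)
Ac = (0, 0, 13/200, 11/40)
Σ b_i: (-1/6)·1 + (-2/39)·1 + 125/156·1 + 5/12·1 = 1 ✓
b·c: (-2/39)·3/2 + 125/156·1/5 + 5/12·1 = 1/2 ✓
b·c²: (-2/39)·9/4 + 125/156·1/25 + 5/12·1 = 1/3 ✓
b·Ac: 125/156·13/200 + 5/12·11/40 = 1/6 ✓
b·c³: (-2/39)·27/8 + 125/156·1/125 + 5/12·1 = 1/4 ✓
b·(c∘Ac): 125/156·13/1000 + 5/12·11/40 = 1/8 ✓
b·Ac²: 125/156·39/400 + 5/12·1/80 = 1/12 ✓
b·A²c: 5/12·1/10 = 1/24 ✓; 4 stages ⇒ order 4.

4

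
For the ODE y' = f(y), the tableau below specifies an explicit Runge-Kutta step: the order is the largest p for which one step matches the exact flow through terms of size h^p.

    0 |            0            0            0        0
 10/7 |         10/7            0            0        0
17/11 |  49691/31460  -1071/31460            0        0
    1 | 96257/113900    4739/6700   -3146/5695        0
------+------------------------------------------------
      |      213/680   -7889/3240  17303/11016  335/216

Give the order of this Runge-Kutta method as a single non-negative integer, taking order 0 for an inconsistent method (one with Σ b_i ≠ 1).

b = (213/680, -7889/3240, 17303/11016, 335/216)
c = (0, 10/7, 17/11, 1)
Ac = (0, 0, -153/3146, 21/134)
Σ b_i: 213/680·1 + (-7889/3240)·1 + 17303/11016·1 + 335/216·1 = 1 ✓
b·c: (-7889/3240)·10/7 + 17303/11016·17/11 + 335/216·1 = 1/2 ✓
b·c²: (-7889/3240)·100/49 + 17303/11016·289/121 + 335/216·1 = 1/3 ✓
b·Ac: 17303/11016·(-153/3146) + 335/216·21/134 = 1/6 ✓
b·c³: (-7889/3240)·1000/343 + 17303/11016·4913/1331 + 335/216·1 = 1/4 ✓
b·(c∘Ac): 17303/11016·(-2601/34606) + 335/216·21/134 = 1/8 ✓
b·Ac²: 17303/11016·(-765/11011) + 335/216·291/2345 = 1/12 ✓
b·A²c: 335/216·9/335 = 1/24 ✓; 4 stages ⇒ order 4.

4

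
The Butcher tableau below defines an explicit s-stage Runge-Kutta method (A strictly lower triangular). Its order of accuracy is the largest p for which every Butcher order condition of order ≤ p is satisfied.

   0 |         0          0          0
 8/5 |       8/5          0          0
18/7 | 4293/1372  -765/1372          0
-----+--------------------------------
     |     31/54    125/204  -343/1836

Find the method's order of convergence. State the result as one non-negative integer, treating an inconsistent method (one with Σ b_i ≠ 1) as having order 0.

3

b = (31/54, 125/204, -343/1836)
c = (0, 8/5, 18/7)
Ac = (0, 0, -306/343)
Σ b_i: 31/54·1 + 125/204·1 + (-343/1836)·1 = 1 ✓
b·c: 125/204·8/5 + (-343/1836)·18/7 = 1/2 ✓
b·c²: 125/204·64/25 + (-343/1836)·324/49 = 1/3 ✓
b·Ac: (-343/1836)·(-306/343) = 1/6 ✓; 3 stages ⇒ order 3.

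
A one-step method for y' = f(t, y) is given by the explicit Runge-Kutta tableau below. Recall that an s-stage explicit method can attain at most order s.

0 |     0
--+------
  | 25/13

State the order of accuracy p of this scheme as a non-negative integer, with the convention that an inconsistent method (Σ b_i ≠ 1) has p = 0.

b = (25/13)
c = (0)
Σ b_i: 25/13·1 = 25/13 ≠ 1 ⇒ order 0.

0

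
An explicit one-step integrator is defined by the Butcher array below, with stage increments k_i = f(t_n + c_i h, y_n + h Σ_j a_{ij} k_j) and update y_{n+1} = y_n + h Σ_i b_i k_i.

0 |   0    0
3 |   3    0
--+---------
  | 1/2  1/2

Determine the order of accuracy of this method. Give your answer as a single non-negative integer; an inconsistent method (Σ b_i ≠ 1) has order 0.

b = (1/2, 1/2)
c = (0, 3)
Σ b_i: 1/2·1 + 1/2·1 = 1 ✓
b·c: 1/2·3 = 3/2 ≠ 1/2 ⇒ order 1.

1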